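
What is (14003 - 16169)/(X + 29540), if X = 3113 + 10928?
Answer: -722/14527 ≈ -0.049701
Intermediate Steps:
X = 14041
(14003 - 16169)/(X + 29540) = (14003 - 16169)/(14041 + 29540) = -2166/43581 = -2166*1/43581 = -722/14527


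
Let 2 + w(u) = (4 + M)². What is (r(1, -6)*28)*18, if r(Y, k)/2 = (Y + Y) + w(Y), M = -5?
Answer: 1008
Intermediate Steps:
w(u) = -1 (w(u) = -2 + (4 - 5)² = -2 + (-1)² = -2 + 1 = -1)
r(Y, k) = -2 + 4*Y (r(Y, k) = 2*((Y + Y) - 1) = 2*(2*Y - 1) = 2*(-1 + 2*Y) = -2 + 4*Y)
(r(1, -6)*28)*18 = ((-2 + 4*1)*28)*18 = ((-2 + 4)*28)*18 = (2*28)*18 = 56*18 = 1008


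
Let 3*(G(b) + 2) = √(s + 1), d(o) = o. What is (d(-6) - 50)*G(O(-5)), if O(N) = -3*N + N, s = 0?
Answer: 280/3 ≈ 93.333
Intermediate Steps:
O(N) = -2*N
G(b) = -5/3 (G(b) = -2 + √(0 + 1)/3 = -2 + √1/3 = -2 + (⅓)*1 = -2 + ⅓ = -5/3)
(d(-6) - 50)*G(O(-5)) = (-6 - 50)*(-5/3) = -56*(-5/3) = 280/3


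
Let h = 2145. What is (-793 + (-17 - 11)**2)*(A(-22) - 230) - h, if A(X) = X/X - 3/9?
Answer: -81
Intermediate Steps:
A(X) = 2/3 (A(X) = 1 - 3*1/9 = 1 - 1/3 = 2/3)
(-793 + (-17 - 11)**2)*(A(-22) - 230) - h = (-793 + (-17 - 11)**2)*(2/3 - 230) - 1*2145 = (-793 + (-28)**2)*(-688/3) - 2145 = (-793 + 784)*(-688/3) - 2145 = -9*(-688/3) - 2145 = 2064 - 2145 = -81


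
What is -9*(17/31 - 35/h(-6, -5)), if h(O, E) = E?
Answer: -2106/31 ≈ -67.935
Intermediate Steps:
-9*(17/31 - 35/h(-6, -5)) = -9*(17/31 - 35/(-5)) = -9*(17*(1/31) - 35*(-⅕)) = -9*(17/31 + 7) = -9*234/31 = -2106/31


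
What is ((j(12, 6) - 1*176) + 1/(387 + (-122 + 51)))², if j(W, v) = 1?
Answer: 3057979401/99856 ≈ 30624.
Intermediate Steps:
((j(12, 6) - 1*176) + 1/(387 + (-122 + 51)))² = ((1 - 1*176) + 1/(387 + (-122 + 51)))² = ((1 - 176) + 1/(387 - 71))² = (-175 + 1/316)² = (-55299/316)² = 3057979401/99856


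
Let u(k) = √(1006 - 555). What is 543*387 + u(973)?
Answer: 210141 + √451 ≈ 2.1016e+5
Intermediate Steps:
u(k) = √451
543*387 + u(973) = 543*387 + √451 = 210141 + √451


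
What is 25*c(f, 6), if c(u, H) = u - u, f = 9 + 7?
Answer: 0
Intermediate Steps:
f = 16
c(u, H) = 0
25*c(f, 6) = 25*0 = 0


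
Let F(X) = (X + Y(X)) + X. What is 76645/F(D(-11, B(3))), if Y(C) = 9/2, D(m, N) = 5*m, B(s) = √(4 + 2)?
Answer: -153290/211 ≈ -726.49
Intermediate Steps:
B(s) = √6
Y(C) = 9/2 (Y(C) = 9*(½) = 9/2)
F(X) = 9/2 + 2*X (F(X) = (X + 9/2) + X = (9/2 + X) + X = 9/2 + 2*X)
76645/F(D(-11, B(3))) = 76645/(9/2 + 2*(5*(-11))) = 76645/(9/2 + 2*(-55)) = 76645/(9/2 - 110) = 76645/(-211/2) = 76645*(-2/211) = -153290/211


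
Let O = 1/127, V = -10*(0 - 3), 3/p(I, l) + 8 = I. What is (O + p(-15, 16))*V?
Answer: -10740/2921 ≈ -3.6768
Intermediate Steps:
p(I, l) = 3/(-8 + I)
V = 30 (V = -10*(-3) = 30)
O = 1/127 ≈ 0.0078740
(O + p(-15, 16))*V = (1/127 + 3/(-8 - 15))*30 = (1/127 + 3/(-23))*30 = (1/127 + 3*(-1/23))*30 = (1/127 - 3/23)*30 = -358/2921*30 = -10740/2921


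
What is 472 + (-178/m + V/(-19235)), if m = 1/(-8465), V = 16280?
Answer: 5798356718/3847 ≈ 1.5072e+6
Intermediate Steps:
m = -1/8465 ≈ -0.00011813
472 + (-178/m + V/(-19235)) = 472 + (-178/(-1/8465) + 16280/(-19235)) = 472 + (-178*(-8465) + 16280*(-1/19235)) = 472 + (1506770 - 3256/3847) = 472 + 5796540934/3847 = 5798356718/3847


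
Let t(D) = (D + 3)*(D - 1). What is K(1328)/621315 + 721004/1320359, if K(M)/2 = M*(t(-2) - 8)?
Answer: 409394991716/820358852085 ≈ 0.49904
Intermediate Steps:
t(D) = (-1 + D)*(3 + D) (t(D) = (3 + D)*(-1 + D) = (-1 + D)*(3 + D))
K(M) = -22*M (K(M) = 2*(M*((-3 + (-2)**2 + 2*(-2)) - 8)) = 2*(M*((-3 + 4 - 4) - 8)) = 2*(M*(-3 - 8)) = 2*(M*(-11)) = 2*(-11*M) = -22*M)
K(1328)/621315 + 721004/1320359 = -22*1328/621315 + 721004/1320359 = -29216*1/621315 + 721004*(1/1320359) = -29216/621315 + 721004/1320359 = 409394991716/820358852085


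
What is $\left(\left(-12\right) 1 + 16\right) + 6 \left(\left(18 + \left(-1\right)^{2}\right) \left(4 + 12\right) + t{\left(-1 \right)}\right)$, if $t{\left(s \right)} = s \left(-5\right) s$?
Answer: $1798$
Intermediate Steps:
$t{\left(s \right)} = - 5 s^{2}$ ($t{\left(s \right)} = - 5 s s = - 5 s^{2}$)
$\left(\left(-12\right) 1 + 16\right) + 6 \left(\left(18 + \left(-1\right)^{2}\right) \left(4 + 12\right) + t{\left(-1 \right)}\right) = \left(\left(-12\right) 1 + 16\right) + 6 \left(\left(18 + \left(-1\right)^{2}\right) \left(4 + 12\right) - 5 \left(-1\right)^{2}\right) = \left(-12 + 16\right) + 6 \left(\left(18 + 1\right) 16 - 5\right) = 4 + 6 \left(19 \cdot 16 - 5\right) = 4 + 6 \left(304 - 5\right) = 4 + 6 \cdot 299 = 4 + 1794 = 1798$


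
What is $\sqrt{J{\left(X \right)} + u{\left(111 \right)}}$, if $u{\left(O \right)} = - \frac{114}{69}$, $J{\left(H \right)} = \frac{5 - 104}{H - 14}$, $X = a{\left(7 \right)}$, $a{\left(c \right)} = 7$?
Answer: $\frac{\sqrt{323771}}{161} \approx 3.5342$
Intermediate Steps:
$X = 7$
$J{\left(H \right)} = - \frac{99}{-14 + H}$
$u{\left(O \right)} = - \frac{38}{23}$ ($u{\left(O \right)} = \left(-114\right) \frac{1}{69} = - \frac{38}{23}$)
$\sqrt{J{\left(X \right)} + u{\left(111 \right)}} = \sqrt{- \frac{99}{-14 + 7} - \frac{38}{23}} = \sqrt{- \frac{99}{-7} - \frac{38}{23}} = \sqrt{\left(-99\right) \left(- \frac{1}{7}\right) - \frac{38}{23}} = \sqrt{\frac{99}{7} - \frac{38}{23}} = \sqrt{\frac{2011}{161}} = \frac{\sqrt{323771}}{161}$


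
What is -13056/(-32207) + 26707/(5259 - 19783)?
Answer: -670527005/467774468 ≈ -1.4334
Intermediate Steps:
-13056/(-32207) + 26707/(5259 - 19783) = -13056*(-1/32207) + 26707/(-14524) = 13056/32207 + 26707*(-1/14524) = 13056/32207 - 26707/14524 = -670527005/467774468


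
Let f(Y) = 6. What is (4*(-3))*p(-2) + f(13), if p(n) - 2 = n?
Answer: 6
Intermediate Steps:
p(n) = 2 + n
(4*(-3))*p(-2) + f(13) = (4*(-3))*(2 - 2) + 6 = -12*0 + 6 = 0 + 6 = 6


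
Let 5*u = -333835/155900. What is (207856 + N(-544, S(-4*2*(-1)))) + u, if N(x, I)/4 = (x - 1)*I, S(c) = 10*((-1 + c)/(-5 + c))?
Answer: 73423710899/467700 ≈ 1.5699e+5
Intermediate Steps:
S(c) = 10*(-1 + c)/(-5 + c) (S(c) = 10*((-1 + c)/(-5 + c)) = 10*(-1 + c)/(-5 + c))
N(x, I) = 4*I*(-1 + x) (N(x, I) = 4*((x - 1)*I) = 4*((-1 + x)*I) = 4*(I*(-1 + x)) = 4*I*(-1 + x))
u = -66767/155900 (u = (-333835/155900)/5 = (-333835*1/155900)/5 = (⅕)*(-66767/31180) = -66767/155900 ≈ -0.42827)
(207856 + N(-544, S(-4*2*(-1)))) + u = (207856 + 4*(10*(-1 - 4*2*(-1))/(-5 - 4*2*(-1)))*(-1 - 544)) - 66767/155900 = (207856 + 4*(10*(-1 - 8*(-1))/(-5 - 8*(-1)))*(-545)) - 66767/155900 = (207856 + 4*(10*(-1 + 8)/(-5 + 8))*(-545)) - 66767/155900 = (207856 + 4*(10*7/3)*(-545)) - 66767/155900 = (207856 + 4*(10*(⅓)*7)*(-545)) - 66767/155900 = (207856 + 4*(70/3)*(-545)) - 66767/155900 = (207856 - 152600/3) - 66767/155900 = 470968/3 - 66767/155900 = 73423710899/467700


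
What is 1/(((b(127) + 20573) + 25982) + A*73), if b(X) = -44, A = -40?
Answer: 1/43591 ≈ 2.2941e-5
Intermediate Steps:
1/(((b(127) + 20573) + 25982) + A*73) = 1/(((-44 + 20573) + 25982) - 40*73) = 1/((20529 + 25982) - 2920) = 1/(46511 - 2920) = 1/43591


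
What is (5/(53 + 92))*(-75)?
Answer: -75/29 ≈ -2.5862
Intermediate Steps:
(5/(53 + 92))*(-75) = (5/145)*(-75) = ((1/145)*5)*(-75) = (1/29)*(-75) = -75/29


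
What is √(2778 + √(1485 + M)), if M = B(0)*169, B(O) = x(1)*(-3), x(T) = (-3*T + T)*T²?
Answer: √(2778 + 7*√51) ≈ 53.179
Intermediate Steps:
x(T) = -2*T³ (x(T) = (-2*T)*T² = -2*T³)
B(O) = 6 (B(O) = -2*1³*(-3) = -2*1*(-3) = -2*(-3) = 6)
M = 1014 (M = 6*169 = 1014)
√(2778 + √(1485 + M)) = √(2778 + √(1485 + 1014)) = √(2778 + √2499) = √(2778 + 7*√51)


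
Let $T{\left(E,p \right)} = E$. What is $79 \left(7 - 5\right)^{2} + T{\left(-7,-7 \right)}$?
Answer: $309$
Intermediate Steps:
$79 \left(7 - 5\right)^{2} + T{\left(-7,-7 \right)} = 79 \left(7 - 5\right)^{2} - 7 = 79 \cdot 2^{2} - 7 = 79 \cdot 4 - 7 = 316 - 7 = 309$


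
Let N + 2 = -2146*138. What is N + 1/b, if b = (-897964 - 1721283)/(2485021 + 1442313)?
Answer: -775693926384/2619247 ≈ -2.9615e+5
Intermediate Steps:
b = -2619247/3927334 ≈ -0.66693
N = -296150 (N = -2 - 2146*138 = -2 - 296148 = -296150)
N + 1/b = -296150 + 1/(-2619247/3927334) = -296150 - 3927334/2619247 = -775693926384/2619247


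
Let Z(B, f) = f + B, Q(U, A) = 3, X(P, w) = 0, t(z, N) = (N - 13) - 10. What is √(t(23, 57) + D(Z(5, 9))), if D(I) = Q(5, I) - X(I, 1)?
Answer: √37 ≈ 6.0828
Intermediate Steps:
t(z, N) = -23 + N (t(z, N) = (-13 + N) - 10 = -23 + N)
Z(B, f) = B + f
D(I) = 3 (D(I) = 3 - 1*0 = 3 + 0 = 3)
√(t(23, 57) + D(Z(5, 9))) = √((-23 + 57) + 3) = √(34 + 3) = √37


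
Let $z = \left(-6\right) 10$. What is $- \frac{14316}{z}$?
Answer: $\frac{1193}{5} \approx 238.6$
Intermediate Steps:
$z = -60$
$- \frac{14316}{z} = - \frac{14316}{-60} = \left(-14316\right) \left(- \frac{1}{60}\right) = \frac{1193}{5}$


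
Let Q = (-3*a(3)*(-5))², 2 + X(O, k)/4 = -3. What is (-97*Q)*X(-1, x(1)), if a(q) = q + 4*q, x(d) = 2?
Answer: 98212500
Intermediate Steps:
a(q) = 5*q
X(O, k) = -20 (X(O, k) = -8 + 4*(-3) = -8 - 12 = -20)
Q = 50625 (Q = (-15*3*(-5))² = (-3*15*(-5))² = (-45*(-5))² = 225² = 50625)
(-97*Q)*X(-1, x(1)) = -97*50625*(-20) = -4910625*(-20) = 98212500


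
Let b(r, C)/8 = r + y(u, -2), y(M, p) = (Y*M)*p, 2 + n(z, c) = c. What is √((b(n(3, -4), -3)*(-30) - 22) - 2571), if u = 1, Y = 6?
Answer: √1727 ≈ 41.557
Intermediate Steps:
n(z, c) = -2 + c
y(M, p) = 6*M*p (y(M, p) = (6*M)*p = 6*M*p)
b(r, C) = -96 + 8*r (b(r, C) = 8*(r + 6*1*(-2)) = 8*(r - 12) = 8*(-12 + r) = -96 + 8*r)
√((b(n(3, -4), -3)*(-30) - 22) - 2571) = √(((-96 + 8*(-2 - 4))*(-30) - 22) - 2571) = √(((-96 + 8*(-6))*(-30) - 22) - 2571) = √(((-96 - 48)*(-30) - 22) - 2571) = √((-144*(-30) - 22) - 2571) = √((4320 - 22) - 2571) = √(4298 - 2571) = √1727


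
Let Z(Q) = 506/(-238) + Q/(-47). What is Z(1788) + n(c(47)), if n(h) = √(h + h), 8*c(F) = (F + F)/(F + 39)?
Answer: -224663/5593 + √2021/86 ≈ -39.646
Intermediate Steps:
c(F) = F/(4*(39 + F)) (c(F) = ((F + F)/(F + 39))/8 = ((2*F)/(39 + F))/8 = (2*F/(39 + F))/8 = F/(4*(39 + F)))
Z(Q) = -253/119 - Q/47 (Z(Q) = 506*(-1/238) + Q*(-1/47) = -253/119 - Q/47)
n(h) = √2*√h (n(h) = √(2*h) = √2*√h)
Z(1788) + n(c(47)) = (-253/119 - 1/47*1788) + √2*√((¼)*47/(39 + 47)) = (-253/119 - 1788/47) + √2*√((¼)*47/86) = -224663/5593 + √2*√((¼)*47*(1/86)) = -224663/5593 + √2*√(47/344) = -224663/5593 + √2*(√4042/172) = -224663/5593 + √2021/86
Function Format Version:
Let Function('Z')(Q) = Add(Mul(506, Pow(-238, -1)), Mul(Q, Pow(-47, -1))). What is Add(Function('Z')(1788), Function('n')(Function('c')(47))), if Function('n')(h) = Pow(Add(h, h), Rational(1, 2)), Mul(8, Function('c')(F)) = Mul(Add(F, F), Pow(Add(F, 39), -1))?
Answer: Add(Rational(-224663, 5593), Mul(Rational(1, 86), Pow(2021, Rational(1, 2)))) ≈ -39.646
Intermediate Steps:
Function('c')(F) = Mul(Rational(1, 4), F, Pow(Add(39, F), -1)) (Function('c')(F) = Mul(Rational(1, 8), Mul(Add(F, F), Pow(Add(F, 39), -1))) = Mul(Rational(1, 8), Mul(Mul(2, F), Pow(Add(39, F), -1))) = Mul(Rational(1, 8), Mul(2, F, Pow(Add(39, F), -1))) = Mul(Rational(1, 4), F, Pow(Add(39, F), -1)))
Function('Z')(Q) = Add(Rational(-253, 119), Mul(Rational(-1, 47), Q)) (Function('Z')(Q) = Add(Mul(506, Rational(-1, 238)), Mul(Q, Rational(-1, 47))) = Add(Rational(-253, 119), Mul(Rational(-1, 47), Q)))
Function('n')(h) = Mul(Pow(2, Rational(1, 2)), Pow(h, Rational(1, 2))) (Function('n')(h) = Pow(Mul(2, h), Rational(1, 2)) = Mul(Pow(2, Rational(1, 2)), Pow(h, Rational(1, 2))))
Add(Function('Z')(1788), Function('n')(Function('c')(47))) = Add(Add(Rational(-253, 119), Mul(Rational(-1, 47), 1788)), Mul(Pow(2, Rational(1, 2)), Pow(Mul(Rational(1, 4), 47, Pow(Add(39, 47), -1)), Rational(1, 2)))) = Add(Add(Rational(-253, 119), Rational(-1788, 47)), Mul(Pow(2, Rational(1, 2)), Pow(Mul(Rational(1, 4), 47, Pow(86, -1)), Rational(1, 2)))) = Add(Rational(-224663, 5593), Mul(Pow(2, Rational(1, 2)), Pow(Mul(Rational(1, 4), 47, Rational(1, 86)), Rational(1, 2)))) = Add(Rational(-224663, 5593), Mul(Pow(2, Rational(1, 2)), Pow(Rational(47, 344), Rational(1, 2)))) = Add(Rational(-224663, 5593), Mul(Pow(2, Rational(1, 2)), Mul(Rational(1, 172), Pow(4042, Rational(1, 2))))) = Add(Rational(-224663, 5593), Mul(Rational(1, 86), Pow(2021, Rational(1, 2))))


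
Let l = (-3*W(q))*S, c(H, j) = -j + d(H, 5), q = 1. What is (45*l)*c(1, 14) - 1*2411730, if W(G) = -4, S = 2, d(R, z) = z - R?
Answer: -2422530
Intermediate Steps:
c(H, j) = 5 - H - j (c(H, j) = -j + (5 - H) = 5 - H - j)
l = 24 (l = -3*(-4)*2 = 12*2 = 24)
(45*l)*c(1, 14) - 1*2411730 = (45*24)*(5 - 1*1 - 1*14) - 1*2411730 = 1080*(5 - 1 - 14) - 2411730 = 1080*(-10) - 2411730 = -10800 - 2411730 = -2422530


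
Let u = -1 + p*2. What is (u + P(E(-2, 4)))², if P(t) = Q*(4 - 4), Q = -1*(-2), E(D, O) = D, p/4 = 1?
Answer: 49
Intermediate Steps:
p = 4 (p = 4*1 = 4)
Q = 2
u = 7 (u = -1 + 4*2 = -1 + 8 = 7)
P(t) = 0 (P(t) = 2*(4 - 4) = 2*0 = 0)
(u + P(E(-2, 4)))² = (7 + 0)² = 7² = 49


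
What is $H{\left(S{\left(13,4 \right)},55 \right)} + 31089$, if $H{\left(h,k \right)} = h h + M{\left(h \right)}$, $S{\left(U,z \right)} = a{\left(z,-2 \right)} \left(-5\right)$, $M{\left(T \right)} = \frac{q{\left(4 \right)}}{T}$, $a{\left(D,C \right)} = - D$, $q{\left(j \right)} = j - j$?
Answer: $31489$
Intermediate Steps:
$q{\left(j \right)} = 0$
$M{\left(T \right)} = 0$ ($M{\left(T \right)} = \frac{0}{T} = 0$)
$S{\left(U,z \right)} = 5 z$ ($S{\left(U,z \right)} = - z \left(-5\right) = 5 z$)
$H{\left(h,k \right)} = h^{2}$ ($H{\left(h,k \right)} = h h + 0 = h^{2} + 0 = h^{2}$)
$H{\left(S{\left(13,4 \right)},55 \right)} + 31089 = \left(5 \cdot 4\right)^{2} + 31089 = 20^{2} + 31089 = 400 + 31089 = 31489$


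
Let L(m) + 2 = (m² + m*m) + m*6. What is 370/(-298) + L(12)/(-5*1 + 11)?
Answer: 26116/447 ≈ 58.425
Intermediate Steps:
L(m) = -2 + 2*m² + 6*m (L(m) = -2 + ((m² + m*m) + m*6) = -2 + ((m² + m²) + 6*m) = -2 + (2*m² + 6*m) = -2 + 2*m² + 6*m)
370/(-298) + L(12)/(-5*1 + 11) = 370/(-298) + (-2 + 2*12² + 6*12)/(-5*1 + 11) = 370*(-1/298) + (-2 + 2*144 + 72)/(-5 + 11) = -185/149 + (-2 + 288 + 72)/6 = -185/149 + 358*(⅙) = -185/149 + 179/3 = 26116/447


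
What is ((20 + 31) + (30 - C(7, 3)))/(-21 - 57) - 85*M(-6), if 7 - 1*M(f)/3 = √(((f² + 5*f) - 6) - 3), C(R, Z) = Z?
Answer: -1786 + 255*I*√3 ≈ -1786.0 + 441.67*I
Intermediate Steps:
M(f) = 21 - 3*√(-9 + f² + 5*f) (M(f) = 21 - 3*√(((f² + 5*f) - 6) - 3) = 21 - 3*√((-6 + f² + 5*f) - 3) = 21 - 3*√(-9 + f² + 5*f))
((20 + 31) + (30 - C(7, 3)))/(-21 - 57) - 85*M(-6) = ((20 + 31) + (30 - 1*3))/(-21 - 57) - 85*(21 - 3*√(-9 + (-6)² + 5*(-6))) = (51 + (30 - 3))/(-78) - 85*(21 - 3*√(-9 + 36 - 30)) = (51 + 27)*(-1/78) - 85*(21 - 3*I*√3) = 78*(-1/78) - 85*(21 - 3*I*√3) = -1 - 85*(21 - 3*I*√3) = -1 + (-1785 + 255*I*√3) = -1786 + 255*I*√3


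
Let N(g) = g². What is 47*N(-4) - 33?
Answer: 719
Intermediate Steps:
47*N(-4) - 33 = 47*(-4)² - 33 = 47*16 - 33 = 752 - 33 = 719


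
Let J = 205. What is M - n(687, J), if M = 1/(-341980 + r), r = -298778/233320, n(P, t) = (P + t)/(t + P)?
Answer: -39895652849/39895536189 ≈ -1.0000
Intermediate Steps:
n(P, t) = 1 (n(P, t) = (P + t)/(P + t) = 1)
r = -149389/116660 (r = -298778*1/233320 = -149389/116660 ≈ -1.2806)
M = -116660/39895536189 (M = 1/(-341980 - 149389/116660) = 1/(-39895536189/116660) = -116660/39895536189 ≈ -2.9241e-6)
M - n(687, J) = -116660/39895536189 - 1*1 = -116660/39895536189 - 1 = -39895652849/39895536189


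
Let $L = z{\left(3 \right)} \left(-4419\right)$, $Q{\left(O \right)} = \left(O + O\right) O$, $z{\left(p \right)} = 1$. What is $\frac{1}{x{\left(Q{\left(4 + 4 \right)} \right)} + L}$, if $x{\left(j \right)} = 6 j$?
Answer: $- \frac{1}{3651} \approx -0.0002739$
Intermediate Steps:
$Q{\left(O \right)} = 2 O^{2}$ ($Q{\left(O \right)} = 2 O O = 2 O^{2}$)
$L = -4419$ ($L = 1 \left(-4419\right) = -4419$)
$\frac{1}{x{\left(Q{\left(4 + 4 \right)} \right)} + L} = \frac{1}{6 \cdot 2 \left(4 + 4\right)^{2} - 4419} = \frac{1}{6 \cdot 2 \cdot 8^{2} - 4419} = \frac{1}{6 \cdot 2 \cdot 64 - 4419} = \frac{1}{6 \cdot 128 - 4419} = \frac{1}{768 - 4419} = \frac{1}{-3651} = - \frac{1}{3651}$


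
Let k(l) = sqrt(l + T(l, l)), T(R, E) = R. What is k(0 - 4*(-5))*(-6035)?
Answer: -12070*sqrt(10) ≈ -38169.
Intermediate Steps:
k(l) = sqrt(2)*sqrt(l) (k(l) = sqrt(l + l) = sqrt(2*l) = sqrt(2)*sqrt(l))
k(0 - 4*(-5))*(-6035) = (sqrt(2)*sqrt(0 - 4*(-5)))*(-6035) = (sqrt(2)*sqrt(0 + 20))*(-6035) = (sqrt(2)*sqrt(20))*(-6035) = (sqrt(2)*(2*sqrt(5)))*(-6035) = (2*sqrt(10))*(-6035) = -12070*sqrt(10)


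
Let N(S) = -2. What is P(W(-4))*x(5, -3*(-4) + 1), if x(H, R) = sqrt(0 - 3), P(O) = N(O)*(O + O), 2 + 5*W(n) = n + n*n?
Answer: -8*I*sqrt(3) ≈ -13.856*I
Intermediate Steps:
W(n) = -2/5 + n/5 + n**2/5 (W(n) = -2/5 + (n + n*n)/5 = -2/5 + (n + n**2)/5 = -2/5 + (n/5 + n**2/5) = -2/5 + n/5 + n**2/5)
P(O) = -4*O (P(O) = -2*(O + O) = -4*O)
x(H, R) = I*sqrt(3) (x(H, R) = sqrt(-3) = I*sqrt(3))
P(W(-4))*x(5, -3*(-4) + 1) = (-4*(-2/5 + (1/5)*(-4) + (1/5)*(-4)**2))*(I*sqrt(3)) = (-4*(-2/5 - 4/5 + (1/5)*16))*(I*sqrt(3)) = (-4*(-2/5 - 4/5 + 16/5))*(I*sqrt(3)) = (-4*2)*(I*sqrt(3)) = -8*I*sqrt(3)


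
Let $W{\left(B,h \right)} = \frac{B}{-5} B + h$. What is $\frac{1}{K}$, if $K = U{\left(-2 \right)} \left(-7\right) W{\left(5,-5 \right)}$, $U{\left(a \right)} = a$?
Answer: $- \frac{1}{140} \approx -0.0071429$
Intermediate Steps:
$W{\left(B,h \right)} = h - \frac{B^{2}}{5}$ ($W{\left(B,h \right)} = B \left(- \frac{1}{5}\right) B + h = - \frac{B}{5} B + h = - \frac{B^{2}}{5} + h = h - \frac{B^{2}}{5}$)
$K = -140$ ($K = \left(-2\right) \left(-7\right) \left(-5 - \frac{5^{2}}{5}\right) = 14 \left(-5 - 5\right) = 14 \left(-10\right) = -140$)
$\frac{1}{K} = \frac{1}{-140} = - \frac{1}{140}$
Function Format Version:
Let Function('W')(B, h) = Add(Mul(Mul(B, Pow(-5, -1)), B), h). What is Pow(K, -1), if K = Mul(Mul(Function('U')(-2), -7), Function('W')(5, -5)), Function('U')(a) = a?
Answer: Rational(-1, 140) ≈ -0.0071429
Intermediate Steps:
Function('W')(B, h) = Add(h, Mul(Rational(-1, 5), Pow(B, 2))) (Function('W')(B, h) = Add(Mul(Mul(B, Rational(-1, 5)), B), h) = Add(Mul(Mul(Rational(-1, 5), B), B), h) = Add(Mul(Rational(-1, 5), Pow(B, 2)), h) = Add(h, Mul(Rational(-1, 5), Pow(B, 2))))
K = -140 (K = Mul(Mul(-2, -7), Add(-5, Mul(Rational(-1, 5), Pow(5, 2)))) = Mul(14, Add(-5, Mul(Rational(-1, 5), 25))) = Mul(14, Add(-5, -5)) = Mul(14, -10) = -140)
Pow(K, -1) = Pow(-140, -1) = Rational(-1, 140)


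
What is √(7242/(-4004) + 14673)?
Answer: 15*√261343082/2002 ≈ 121.12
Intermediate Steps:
√(7242/(-4004) + 14673) = √(7242*(-1/4004) + 14673) = √(-3621/2002 + 14673) = √(29371725/2002) = 15*√261343082/2002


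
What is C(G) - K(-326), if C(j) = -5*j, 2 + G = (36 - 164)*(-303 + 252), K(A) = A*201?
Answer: 32896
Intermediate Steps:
K(A) = 201*A
G = 6526 (G = -2 + (36 - 164)*(-303 + 252) = -2 - 128*(-51) = -2 + 6528 = 6526)
C(G) - K(-326) = -5*6526 - 201*(-326) = -32630 - 1*(-65526) = -32630 + 65526 = 32896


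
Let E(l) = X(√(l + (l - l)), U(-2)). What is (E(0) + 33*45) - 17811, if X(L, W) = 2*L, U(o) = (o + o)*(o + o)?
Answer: -16326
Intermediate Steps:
U(o) = 4*o² (U(o) = (2*o)*(2*o) = 4*o²)
E(l) = 2*√l (E(l) = 2*√(l + (l - l)) = 2*√(l + 0) = 2*√l)
(E(0) + 33*45) - 17811 = (2*√0 + 33*45) - 17811 = (2*0 + 1485) - 17811 = (0 + 1485) - 17811 = 1485 - 17811 = -16326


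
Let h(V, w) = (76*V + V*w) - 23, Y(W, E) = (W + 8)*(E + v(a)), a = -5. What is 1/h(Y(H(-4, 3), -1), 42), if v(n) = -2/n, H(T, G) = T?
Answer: -5/1531 ≈ -0.0032658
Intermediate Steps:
Y(W, E) = (8 + W)*(2/5 + E) (Y(W, E) = (W + 8)*(E - 2/(-5)) = (8 + W)*(E - 2*(-1/5)) = (8 + W)*(E + 2/5) = (8 + W)*(2/5 + E))
h(V, w) = -23 + 76*V + V*w
1/h(Y(H(-4, 3), -1), 42) = 1/(-23 + 76*(16/5 + 8*(-1) + (2/5)*(-4) - 1*(-4)) + (16/5 + 8*(-1) + (2/5)*(-4) - 1*(-4))*42) = 1/(-23 + 76*(16/5 - 8 - 8/5 + 4) + (16/5 - 8 - 8/5 + 4)*42) = 1/(-23 + 76*(-12/5) - 12/5*42) = 1/(-23 - 912/5 - 504/5) = 1/(-1531/5) = -5/1531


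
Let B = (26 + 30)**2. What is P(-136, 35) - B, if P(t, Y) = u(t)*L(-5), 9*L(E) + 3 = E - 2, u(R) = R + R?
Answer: -25504/9 ≈ -2833.8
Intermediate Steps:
u(R) = 2*R
L(E) = -5/9 + E/9 (L(E) = -1/3 + (E - 2)/9 = -1/3 + (-2 + E)/9 = -1/3 + (-2/9 + E/9) = -5/9 + E/9)
P(t, Y) = -20*t/9 (P(t, Y) = (2*t)*(-5/9 + (1/9)*(-5)) = (2*t)*(-5/9 - 5/9) = (2*t)*(-10/9) = -20*t/9)
B = 3136 (B = 56**2 = 3136)
P(-136, 35) - B = -20/9*(-136) - 1*3136 = 2720/9 - 3136 = -25504/9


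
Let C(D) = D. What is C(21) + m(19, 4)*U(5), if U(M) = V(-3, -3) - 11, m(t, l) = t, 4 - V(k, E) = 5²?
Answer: -587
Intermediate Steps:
V(k, E) = -21 (V(k, E) = 4 - 1*5² = 4 - 1*25 = 4 - 25 = -21)
U(M) = -32 (U(M) = -21 - 11 = -32)
C(21) + m(19, 4)*U(5) = 21 + 19*(-32) = 21 - 608 = -587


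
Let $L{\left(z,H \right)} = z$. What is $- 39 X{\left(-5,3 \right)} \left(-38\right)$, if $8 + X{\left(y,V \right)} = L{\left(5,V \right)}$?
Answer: $-4446$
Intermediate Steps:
$X{\left(y,V \right)} = -3$ ($X{\left(y,V \right)} = -8 + 5 = -3$)
$- 39 X{\left(-5,3 \right)} \left(-38\right) = \left(-39\right) \left(-3\right) \left(-38\right) = 117 \left(-38\right) = -4446$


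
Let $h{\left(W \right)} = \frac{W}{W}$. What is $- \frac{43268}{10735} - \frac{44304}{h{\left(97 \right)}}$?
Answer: $- \frac{475646708}{10735} \approx -44308.0$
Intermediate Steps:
$h{\left(W \right)} = 1$
$- \frac{43268}{10735} - \frac{44304}{h{\left(97 \right)}} = - \frac{43268}{10735} - \frac{44304}{1} = \left(-43268\right) \frac{1}{10735} - 44304 = - \frac{43268}{10735} - 44304 = - \frac{475646708}{10735}$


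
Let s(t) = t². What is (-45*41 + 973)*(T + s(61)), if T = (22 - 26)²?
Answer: -3258664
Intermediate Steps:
T = 16 (T = (-4)² = 16)
(-45*41 + 973)*(T + s(61)) = (-45*41 + 973)*(16 + 61²) = (-1845 + 973)*(16 + 3721) = -872*3737 = -3258664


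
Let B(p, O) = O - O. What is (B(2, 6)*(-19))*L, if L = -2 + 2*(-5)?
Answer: 0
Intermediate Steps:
L = -12 (L = -2 - 10 = -12)
B(p, O) = 0
(B(2, 6)*(-19))*L = (0*(-19))*(-12) = 0*(-12) = 0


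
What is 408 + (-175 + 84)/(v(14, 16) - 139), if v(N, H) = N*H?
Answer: 34589/85 ≈ 406.93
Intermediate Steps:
v(N, H) = H*N
408 + (-175 + 84)/(v(14, 16) - 139) = 408 + (-175 + 84)/(16*14 - 139) = 408 - 91/(224 - 139) = 408 - 91/85 = 34589/85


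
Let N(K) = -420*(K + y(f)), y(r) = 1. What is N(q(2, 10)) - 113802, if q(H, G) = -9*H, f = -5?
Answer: -106662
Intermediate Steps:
N(K) = -420 - 420*K (N(K) = -420*(K + 1) = -420*(1 + K) = -420 - 420*K)
N(q(2, 10)) - 113802 = (-420 - (-3780)*2) - 113802 = (-420 - 420*(-18)) - 113802 = (-420 + 7560) - 113802 = 7140 - 113802 = -106662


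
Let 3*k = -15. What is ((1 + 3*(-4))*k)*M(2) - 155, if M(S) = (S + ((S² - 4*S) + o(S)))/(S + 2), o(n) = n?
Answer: -155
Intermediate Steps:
k = -5 (k = (⅓)*(-15) = -5)
M(S) = (S² - 2*S)/(2 + S) (M(S) = (S + ((S² - 4*S) + S))/(S + 2) = (S + (S² - 3*S))/(2 + S) = (S² - 2*S)/(2 + S))
((1 + 3*(-4))*k)*M(2) - 155 = ((1 + 3*(-4))*(-5))*(2*(-2 + 2)/(2 + 2)) - 155 = ((1 - 12)*(-5))*(2*0/4) - 155 = (-11*(-5))*(2*(¼)*0) - 155 = 55*0 - 155 = 0 - 155 = -155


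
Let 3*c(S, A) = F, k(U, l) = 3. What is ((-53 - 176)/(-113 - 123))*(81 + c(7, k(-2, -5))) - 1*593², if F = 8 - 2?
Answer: -82970157/236 ≈ -3.5157e+5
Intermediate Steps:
F = 6
c(S, A) = 2 (c(S, A) = (⅓)*6 = 2)
((-53 - 176)/(-113 - 123))*(81 + c(7, k(-2, -5))) - 1*593² = ((-53 - 176)/(-113 - 123))*(81 + 2) - 1*593² = -229/(-236)*83 - 1*351649 = -229*(-1/236)*83 - 351649 = (229/236)*83 - 351649 = 19007/236 - 351649 = -82970157/236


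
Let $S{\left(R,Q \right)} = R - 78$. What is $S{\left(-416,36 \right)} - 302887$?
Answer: $-303381$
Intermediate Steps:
$S{\left(R,Q \right)} = -78 + R$
$S{\left(-416,36 \right)} - 302887 = \left(-78 - 416\right) - 302887 = -494 - 302887 = -303381$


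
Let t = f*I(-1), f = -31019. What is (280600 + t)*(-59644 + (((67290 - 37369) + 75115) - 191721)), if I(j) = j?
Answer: -45598896651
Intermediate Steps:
t = 31019 (t = -31019*(-1) = 31019)
(280600 + t)*(-59644 + (((67290 - 37369) + 75115) - 191721)) = (280600 + 31019)*(-59644 + (((67290 - 37369) + 75115) - 191721)) = 311619*(-59644 + ((29921 + 75115) - 191721)) = 311619*(-59644 + (105036 - 191721)) = 311619*(-59644 - 86685) = 311619*(-146329) = -45598896651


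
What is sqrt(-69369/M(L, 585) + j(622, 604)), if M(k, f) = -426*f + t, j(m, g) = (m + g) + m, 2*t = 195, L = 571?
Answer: sqrt(2039087755978)/33215 ≈ 42.992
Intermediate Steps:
t = 195/2 (t = (1/2)*195 = 195/2 ≈ 97.500)
j(m, g) = g + 2*m (j(m, g) = (g + m) + m = g + 2*m)
M(k, f) = 195/2 - 426*f (M(k, f) = -426*f + 195/2 = 195/2 - 426*f)
sqrt(-69369/M(L, 585) + j(622, 604)) = sqrt(-69369/(195/2 - 426*585) + (604 + 2*622)) = sqrt(-69369/(195/2 - 249210) + (604 + 1244)) = sqrt(-69369/(-498225/2) + 1848) = sqrt(-69369*(-2/498225) + 1848) = sqrt(46246/166075 + 1848) = sqrt(306952846/166075) = sqrt(2039087755978)/33215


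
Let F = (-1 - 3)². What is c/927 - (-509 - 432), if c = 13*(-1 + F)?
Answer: 290834/309 ≈ 941.21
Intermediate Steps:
F = 16 (F = (-4)² = 16)
c = 195 (c = 13*(-1 + 16) = 13*15 = 195)
c/927 - (-509 - 432) = 195/927 - (-509 - 432) = 195*(1/927) - 1*(-941) = 65/309 + 941 = 290834/309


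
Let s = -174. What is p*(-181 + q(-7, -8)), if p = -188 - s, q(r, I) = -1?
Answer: 2548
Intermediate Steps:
p = -14 (p = -188 - 1*(-174) = -188 + 174 = -14)
p*(-181 + q(-7, -8)) = -14*(-181 - 1) = -14*(-182) = 2548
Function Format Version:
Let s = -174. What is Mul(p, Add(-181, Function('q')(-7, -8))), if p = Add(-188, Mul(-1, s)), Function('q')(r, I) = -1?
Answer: 2548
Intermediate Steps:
p = -14 (p = Add(-188, Mul(-1, -174)) = Add(-188, 174) = -14)
Mul(p, Add(-181, Function('q')(-7, -8))) = Mul(-14, Add(-181, -1)) = Mul(-14, -182) = 2548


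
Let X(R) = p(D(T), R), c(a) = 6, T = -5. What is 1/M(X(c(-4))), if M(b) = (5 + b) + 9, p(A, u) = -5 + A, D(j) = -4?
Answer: ⅕ ≈ 0.20000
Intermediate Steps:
X(R) = -9 (X(R) = -5 - 4 = -9)
M(b) = 14 + b
1/M(X(c(-4))) = 1/(14 - 9) = 1/5 = ⅕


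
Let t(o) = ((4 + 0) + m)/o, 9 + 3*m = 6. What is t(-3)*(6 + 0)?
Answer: -6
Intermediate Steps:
m = -1 (m = -3 + (⅓)*6 = -3 + 2 = -1)
t(o) = 3/o (t(o) = ((4 + 0) - 1)/o = (4 - 1)/o = 3/o)
t(-3)*(6 + 0) = (3/(-3))*(6 + 0) = (3*(-⅓))*6 = -1*6 = -6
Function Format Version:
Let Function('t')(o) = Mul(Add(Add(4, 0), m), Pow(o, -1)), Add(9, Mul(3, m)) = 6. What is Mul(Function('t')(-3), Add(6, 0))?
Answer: -6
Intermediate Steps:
m = -1 (m = Add(-3, Mul(Rational(1, 3), 6)) = Add(-3, 2) = -1)
Function('t')(o) = Mul(3, Pow(o, -1)) (Function('t')(o) = Mul(Add(Add(4, 0), -1), Pow(o, -1)) = Mul(Add(4, -1), Pow(o, -1)) = Mul(3, Pow(o, -1)))
Mul(Function('t')(-3), Add(6, 0)) = Mul(Mul(3, Pow(-3, -1)), Add(6, 0)) = Mul(Mul(3, Rational(-1, 3)), 6) = Mul(-1, 6) = -6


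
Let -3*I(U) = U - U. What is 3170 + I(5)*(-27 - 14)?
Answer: 3170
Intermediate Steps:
I(U) = 0 (I(U) = -(U - U)/3 = -⅓*0 = 0)
3170 + I(5)*(-27 - 14) = 3170 + 0*(-27 - 14) = 3170 + 0*(-41) = 3170 + 0 = 3170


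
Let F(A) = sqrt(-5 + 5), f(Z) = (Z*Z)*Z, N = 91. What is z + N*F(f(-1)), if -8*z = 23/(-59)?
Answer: 23/472 ≈ 0.048729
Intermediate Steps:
f(Z) = Z**3 (f(Z) = Z**2*Z = Z**3)
z = 23/472 (z = -23/(8*(-59)) = -23*(-1)/(8*59) = -1/8*(-23/59) = 23/472 ≈ 0.048729)
F(A) = 0 (F(A) = sqrt(0) = 0)
z + N*F(f(-1)) = 23/472 + 91*0 = 23/472 + 0 = 23/472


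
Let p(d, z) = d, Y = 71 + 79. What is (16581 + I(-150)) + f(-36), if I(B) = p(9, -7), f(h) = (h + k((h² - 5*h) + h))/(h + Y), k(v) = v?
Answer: 315444/19 ≈ 16602.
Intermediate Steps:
Y = 150
f(h) = (h² - 3*h)/(150 + h) (f(h) = (h + ((h² - 5*h) + h))/(h + 150) = (h + (h² - 4*h))/(150 + h) = (h² - 3*h)/(150 + h))
I(B) = 9
(16581 + I(-150)) + f(-36) = (16581 + 9) - 36*(-3 - 36)/(150 - 36) = 16590 - 36*(-39)/114 = 16590 - 36*1/114*(-39) = 16590 + 234/19 = 315444/19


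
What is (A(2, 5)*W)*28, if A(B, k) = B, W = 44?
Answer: 2464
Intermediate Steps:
(A(2, 5)*W)*28 = (2*44)*28 = 88*28 = 2464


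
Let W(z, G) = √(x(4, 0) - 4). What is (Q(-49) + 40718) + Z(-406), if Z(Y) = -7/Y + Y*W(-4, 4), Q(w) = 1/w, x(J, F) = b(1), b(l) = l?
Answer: 115720547/2842 - 406*I*√3 ≈ 40718.0 - 703.21*I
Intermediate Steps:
x(J, F) = 1
W(z, G) = I*√3 (W(z, G) = √(1 - 4) = √(-3) = I*√3)
Z(Y) = -7/Y + I*Y*√3 (Z(Y) = -7/Y + Y*(I*√3) = -7/Y + I*Y*√3)
(Q(-49) + 40718) + Z(-406) = (1/(-49) + 40718) + (-7/(-406) + I*(-406)*√3) = (-1/49 + 40718) + (-7*(-1/406) - 406*I*√3) = 1995181/49 + (1/58 - 406*I*√3) = 115720547/2842 - 406*I*√3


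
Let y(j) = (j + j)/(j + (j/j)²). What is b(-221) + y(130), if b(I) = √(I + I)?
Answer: 260/131 + I*√442 ≈ 1.9847 + 21.024*I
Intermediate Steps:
b(I) = √2*√I (b(I) = √(2*I) = √2*√I)
y(j) = 2*j/(1 + j) (y(j) = (2*j)/(j + 1²) = (2*j)/(j + 1) = (2*j)/(1 + j) = 2*j/(1 + j))
b(-221) + y(130) = √2*√(-221) + 2*130/(1 + 130) = √2*(I*√221) + 2*130/131 = I*√442 + 2*130*(1/131) = I*√442 + 260/131 = 260/131 + I*√442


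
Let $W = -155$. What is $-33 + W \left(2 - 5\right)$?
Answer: $432$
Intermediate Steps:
$-33 + W \left(2 - 5\right) = -33 - 155 \left(2 - 5\right) = -33 - -465 = -33 + 465 = 432$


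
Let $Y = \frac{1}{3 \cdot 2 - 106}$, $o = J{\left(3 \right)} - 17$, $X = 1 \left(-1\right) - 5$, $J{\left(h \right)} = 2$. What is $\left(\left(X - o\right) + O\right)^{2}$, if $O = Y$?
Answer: $\frac{808201}{10000} \approx 80.82$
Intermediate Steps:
$X = -6$ ($X = -1 - 5 = -6$)
$o = -15$ ($o = 2 - 17 = -15$)
$Y = - \frac{1}{100}$ ($Y = \frac{1}{6 - 106} = \frac{1}{-100} = - \frac{1}{100} \approx -0.01$)
$O = - \frac{1}{100} \approx -0.01$
$\left(\left(X - o\right) + O\right)^{2} = \left(\left(-6 - -15\right) - \frac{1}{100}\right)^{2} = \left(\left(-6 + 15\right) - \frac{1}{100}\right)^{2} = \left(9 - \frac{1}{100}\right)^{2} = \left(\frac{899}{100}\right)^{2} = \frac{808201}{10000}$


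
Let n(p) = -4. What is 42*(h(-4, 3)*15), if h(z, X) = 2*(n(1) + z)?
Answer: -10080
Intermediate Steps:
h(z, X) = -8 + 2*z (h(z, X) = 2*(-4 + z) = -8 + 2*z)
42*(h(-4, 3)*15) = 42*((-8 + 2*(-4))*15) = 42*((-8 - 8)*15) = 42*(-16*15) = 42*(-240) = -10080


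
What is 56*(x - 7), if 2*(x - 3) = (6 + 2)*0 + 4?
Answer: -112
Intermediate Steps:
x = 5 (x = 3 + ((6 + 2)*0 + 4)/2 = 3 + (8*0 + 4)/2 = 3 + (0 + 4)/2 = 3 + (½)*4 = 3 + 2 = 5)
56*(x - 7) = 56*(5 - 7) = 56*(-2) = -112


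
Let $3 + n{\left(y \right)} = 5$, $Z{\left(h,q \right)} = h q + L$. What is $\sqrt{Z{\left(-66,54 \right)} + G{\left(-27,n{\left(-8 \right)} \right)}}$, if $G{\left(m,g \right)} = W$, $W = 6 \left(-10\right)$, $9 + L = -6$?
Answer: $i \sqrt{3639} \approx 60.324 i$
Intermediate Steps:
$L = -15$ ($L = -9 - 6 = -15$)
$Z{\left(h,q \right)} = -15 + h q$ ($Z{\left(h,q \right)} = h q - 15 = -15 + h q$)
$n{\left(y \right)} = 2$ ($n{\left(y \right)} = -3 + 5 = 2$)
$W = -60$
$G{\left(m,g \right)} = -60$
$\sqrt{Z{\left(-66,54 \right)} + G{\left(-27,n{\left(-8 \right)} \right)}} = \sqrt{\left(-15 - 3564\right) - 60} = \sqrt{-3579 - 60} = \sqrt{-3639} = i \sqrt{3639}$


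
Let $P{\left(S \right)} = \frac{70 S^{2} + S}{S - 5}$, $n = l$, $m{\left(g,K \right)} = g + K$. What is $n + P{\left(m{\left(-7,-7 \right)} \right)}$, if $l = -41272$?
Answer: $- \frac{797874}{19} \approx -41993.0$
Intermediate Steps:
$m{\left(g,K \right)} = K + g$
$n = -41272$
$P{\left(S \right)} = \frac{S + 70 S^{2}}{-5 + S}$
$n + P{\left(m{\left(-7,-7 \right)} \right)} = -41272 + \frac{\left(-7 - 7\right) \left(1 + 70 \left(-7 - 7\right)\right)}{-5 - 14} = -41272 - \frac{14 \left(1 + 70 \left(-14\right)\right)}{-5 - 14} = -41272 - \frac{14 \left(1 - 980\right)}{-19} = -41272 - \left(- \frac{14}{19}\right) \left(-979\right) = -41272 - \frac{13706}{19} = - \frac{797874}{19}$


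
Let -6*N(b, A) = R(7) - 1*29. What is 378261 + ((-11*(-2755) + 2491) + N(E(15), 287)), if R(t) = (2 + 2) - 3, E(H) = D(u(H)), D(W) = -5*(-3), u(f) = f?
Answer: 1233185/3 ≈ 4.1106e+5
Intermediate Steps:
D(W) = 15
E(H) = 15
R(t) = 1 (R(t) = 4 - 3 = 1)
N(b, A) = 14/3 (N(b, A) = -(1 - 1*29)/6 = -(1 - 29)/6 = -1/6*(-28) = 14/3)
378261 + ((-11*(-2755) + 2491) + N(E(15), 287)) = 378261 + ((-11*(-2755) + 2491) + 14/3) = 378261 + ((30305 + 2491) + 14/3) = 378261 + (32796 + 14/3) = 378261 + 98402/3 = 1233185/3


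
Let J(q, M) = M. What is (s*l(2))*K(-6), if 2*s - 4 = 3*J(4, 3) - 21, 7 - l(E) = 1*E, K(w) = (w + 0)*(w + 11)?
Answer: 600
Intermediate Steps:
K(w) = w*(11 + w)
l(E) = 7 - E
s = -4 (s = 2 + (3*3 - 21)/2 = 2 + (9 - 21)/2 = 2 + (½)*(-12) = 2 - 6 = -4)
(s*l(2))*K(-6) = (-4*(7 - 1*2))*(-6*(11 - 6)) = (-4*(7 - 2))*(-6*5) = -4*5*(-30) = -20*(-30) = 600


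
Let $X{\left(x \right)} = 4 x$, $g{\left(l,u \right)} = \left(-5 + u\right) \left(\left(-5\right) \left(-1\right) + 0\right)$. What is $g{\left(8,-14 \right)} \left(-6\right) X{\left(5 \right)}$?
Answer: $11400$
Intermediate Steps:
$g{\left(l,u \right)} = -25 + 5 u$ ($g{\left(l,u \right)} = \left(-5 + u\right) \left(5 + 0\right) = \left(-5 + u\right) 5 = -25 + 5 u$)
$g{\left(8,-14 \right)} \left(-6\right) X{\left(5 \right)} = \left(-25 + 5 \left(-14\right)\right) \left(-6\right) 4 \cdot 5 = \left(-25 - 70\right) \left(-6\right) 20 = \left(-95\right) \left(-6\right) 20 = 570 \cdot 20 = 11400$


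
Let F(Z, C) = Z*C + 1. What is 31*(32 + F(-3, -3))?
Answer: 1302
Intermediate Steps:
F(Z, C) = 1 + C*Z (F(Z, C) = C*Z + 1 = 1 + C*Z)
31*(32 + F(-3, -3)) = 31*(32 + (1 - 3*(-3))) = 31*(32 + (1 + 9)) = 31*(32 + 10) = 31*42 = 1302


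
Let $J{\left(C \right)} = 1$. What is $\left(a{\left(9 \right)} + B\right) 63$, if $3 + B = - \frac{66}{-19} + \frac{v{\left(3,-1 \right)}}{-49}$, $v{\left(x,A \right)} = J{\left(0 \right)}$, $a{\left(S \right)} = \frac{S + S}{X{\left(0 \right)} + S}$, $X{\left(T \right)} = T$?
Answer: $\frac{20556}{133} \approx 154.56$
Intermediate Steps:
$a{\left(S \right)} = 2$ ($a{\left(S \right)} = \frac{S + S}{0 + S} = \frac{2 S}{S} = 2$)
$v{\left(x,A \right)} = 1$
$B = \frac{422}{931}$ ($B = -3 + \left(- \frac{66}{-19} + 1 \frac{1}{-49}\right) = -3 + \left(\left(-66\right) \left(- \frac{1}{19}\right) + 1 \left(- \frac{1}{49}\right)\right) = -3 + \left(\frac{66}{19} - \frac{1}{49}\right) = -3 + \frac{3215}{931} = \frac{422}{931} \approx 0.45328$)
$\left(a{\left(9 \right)} + B\right) 63 = \left(2 + \frac{422}{931}\right) 63 = \frac{2284}{931} \cdot 63 = \frac{20556}{133}$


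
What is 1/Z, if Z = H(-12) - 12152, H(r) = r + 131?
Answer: -1/12033 ≈ -8.3105e-5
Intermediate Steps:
H(r) = 131 + r
Z = -12033 (Z = (131 - 12) - 12152 = 119 - 12152 = -12033)
1/Z = 1/(-12033) = -1/12033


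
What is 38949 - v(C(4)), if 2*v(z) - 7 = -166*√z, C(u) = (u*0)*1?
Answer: 77891/2 ≈ 38946.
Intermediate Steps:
C(u) = 0 (C(u) = 0*1 = 0)
v(z) = 7/2 - 83*√z (v(z) = 7/2 + (-166*√z)/2 = 7/2 - 83*√z)
38949 - v(C(4)) = 38949 - (7/2 - 83*√0) = 38949 - (7/2 - 83*0) = 38949 - (7/2 + 0) = 38949 - 1*7/2 = 38949 - 7/2 = 77891/2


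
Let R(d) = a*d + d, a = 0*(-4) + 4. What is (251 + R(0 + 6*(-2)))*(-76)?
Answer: -14516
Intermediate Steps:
a = 4 (a = 0 + 4 = 4)
R(d) = 5*d (R(d) = 4*d + d = 5*d)
(251 + R(0 + 6*(-2)))*(-76) = (251 + 5*(0 + 6*(-2)))*(-76) = (251 + 5*(0 - 12))*(-76) = (251 + 5*(-12))*(-76) = (251 - 60)*(-76) = 191*(-76) = -14516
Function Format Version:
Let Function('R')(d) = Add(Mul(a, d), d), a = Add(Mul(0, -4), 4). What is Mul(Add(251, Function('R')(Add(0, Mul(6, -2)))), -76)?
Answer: -14516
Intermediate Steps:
a = 4 (a = Add(0, 4) = 4)
Function('R')(d) = Mul(5, d) (Function('R')(d) = Add(Mul(4, d), d) = Mul(5, d))
Mul(Add(251, Function('R')(Add(0, Mul(6, -2)))), -76) = Mul(Add(251, Mul(5, Add(0, Mul(6, -2)))), -76) = Mul(Add(251, Mul(5, Add(0, -12))), -76) = Mul(Add(251, Mul(5, -12)), -76) = Mul(Add(251, -60), -76) = Mul(191, -76) = -14516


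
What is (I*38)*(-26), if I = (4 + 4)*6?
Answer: -47424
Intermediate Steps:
I = 48 (I = 8*6 = 48)
(I*38)*(-26) = (48*38)*(-26) = 1824*(-26) = -47424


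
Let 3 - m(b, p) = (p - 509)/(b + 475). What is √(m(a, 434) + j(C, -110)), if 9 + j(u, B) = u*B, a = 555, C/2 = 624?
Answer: I*√5825865606/206 ≈ 370.52*I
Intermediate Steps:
C = 1248 (C = 2*624 = 1248)
m(b, p) = 3 - (-509 + p)/(475 + b) (m(b, p) = 3 - (p - 509)/(b + 475) = 3 - (-509 + p)/(475 + b))
j(u, B) = -9 + B*u (j(u, B) = -9 + u*B = -9 + B*u)
√(m(a, 434) + j(C, -110)) = √((1934 - 1*434 + 3*555)/(475 + 555) + (-9 - 110*1248)) = √((1934 - 434 + 1665)/1030 + (-9 - 137280)) = √((1/1030)*3165 - 137289) = √(633/206 - 137289) = √(-28280901/206) = I*√5825865606/206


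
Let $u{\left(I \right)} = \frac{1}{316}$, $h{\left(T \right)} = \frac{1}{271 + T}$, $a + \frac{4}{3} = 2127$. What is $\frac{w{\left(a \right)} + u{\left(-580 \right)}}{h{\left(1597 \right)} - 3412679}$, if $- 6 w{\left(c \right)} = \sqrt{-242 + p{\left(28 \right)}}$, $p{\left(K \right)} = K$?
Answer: $- \frac{467}{503615865309} + \frac{934 i \sqrt{214}}{19124653113} \approx -9.2729 \cdot 10^{-10} + 7.1443 \cdot 10^{-7} i$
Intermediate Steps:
$a = \frac{6377}{3}$ ($a = - \frac{4}{3} + 2127 = \frac{6377}{3} \approx 2125.7$)
$u{\left(I \right)} = \frac{1}{316}$
$w{\left(c \right)} = - \frac{i \sqrt{214}}{6}$ ($w{\left(c \right)} = - \frac{\sqrt{-242 + 28}}{6} = - \frac{\sqrt{-214}}{6} = - \frac{i \sqrt{214}}{6}$)
$\frac{w{\left(a \right)} + u{\left(-580 \right)}}{h{\left(1597 \right)} - 3412679} = \frac{- \frac{i \sqrt{214}}{6} + \frac{1}{316}}{\frac{1}{271 + 1597} - 3412679} = \frac{\frac{1}{316} - \frac{i \sqrt{214}}{6}}{\frac{1}{1868} - 3412679} = \frac{\frac{1}{316} - \frac{i \sqrt{214}}{6}}{- \frac{6374884371}{1868}} = \left(\frac{1}{316} - \frac{i \sqrt{214}}{6}\right) \left(- \frac{1868}{6374884371}\right) = - \frac{467}{503615865309} + \frac{934 i \sqrt{214}}{19124653113}$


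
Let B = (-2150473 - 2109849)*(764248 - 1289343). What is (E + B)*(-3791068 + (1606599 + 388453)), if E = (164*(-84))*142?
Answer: -4017816789767998368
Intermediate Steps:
E = -1956192 (E = -13776*142 = -1956192)
B = 2237073780590 (B = -4260322*(-525095) = 2237073780590)
(E + B)*(-3791068 + (1606599 + 388453)) = (-1956192 + 2237073780590)*(-3791068 + (1606599 + 388453)) = 2237071824398*(-3791068 + 1995052) = 2237071824398*(-1796016) = -4017816789767998368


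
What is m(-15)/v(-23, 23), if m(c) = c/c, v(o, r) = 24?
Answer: 1/24 ≈ 0.041667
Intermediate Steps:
m(c) = 1
m(-15)/v(-23, 23) = 1/24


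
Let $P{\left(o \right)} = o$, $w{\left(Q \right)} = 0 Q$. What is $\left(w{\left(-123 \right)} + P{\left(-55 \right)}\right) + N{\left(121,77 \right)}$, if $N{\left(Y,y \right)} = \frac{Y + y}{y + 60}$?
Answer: $- \frac{7337}{137} \approx -53.555$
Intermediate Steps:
$N{\left(Y,y \right)} = \frac{Y + y}{60 + y}$
$w{\left(Q \right)} = 0$
$\left(w{\left(-123 \right)} + P{\left(-55 \right)}\right) + N{\left(121,77 \right)} = \left(0 - 55\right) + \frac{121 + 77}{60 + 77} = -55 + \frac{1}{137} \cdot 198 = -55 + \frac{198}{137} = - \frac{7337}{137}$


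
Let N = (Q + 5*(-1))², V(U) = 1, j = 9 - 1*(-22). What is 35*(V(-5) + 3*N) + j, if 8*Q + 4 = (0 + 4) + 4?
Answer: 8769/4 ≈ 2192.3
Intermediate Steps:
j = 31 (j = 9 + 22 = 31)
Q = ½ (Q = -½ + ((0 + 4) + 4)/8 = -½ + (4 + 4)/8 = -½ + (⅛)*8 = -½ + 1 = ½ ≈ 0.50000)
N = 81/4 (N = (½ + 5*(-1))² = (½ - 5)² = (-9/2)² = 81/4 ≈ 20.250)
35*(V(-5) + 3*N) + j = 35*(1 + 3*(81/4)) + 31 = 35*(1 + 243/4) + 31 = 35*(247/4) + 31 = 8645/4 + 31 = 8769/4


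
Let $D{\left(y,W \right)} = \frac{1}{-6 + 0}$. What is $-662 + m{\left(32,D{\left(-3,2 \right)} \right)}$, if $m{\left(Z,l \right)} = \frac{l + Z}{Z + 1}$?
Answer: $- \frac{130885}{198} \approx -661.04$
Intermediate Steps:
$D{\left(y,W \right)} = - \frac{1}{6}$ ($D{\left(y,W \right)} = \frac{1}{-6} = - \frac{1}{6}$)
$m{\left(Z,l \right)} = \frac{Z + l}{1 + Z}$
$-662 + m{\left(32,D{\left(-3,2 \right)} \right)} = -662 + \frac{32 - \frac{1}{6}}{1 + 32} = -662 + \frac{1}{33} \cdot \frac{191}{6} = -662 + \frac{191}{198} = - \frac{130885}{198}$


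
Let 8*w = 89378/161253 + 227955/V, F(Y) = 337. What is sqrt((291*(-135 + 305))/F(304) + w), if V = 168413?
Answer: sqrt(17237459036510723150338)/10827498612 ≈ 12.126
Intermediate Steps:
w = 321806489/1349421192 (w = (89378/161253 + 227955/168413)/8 = (89378*(1/161253) + 227955*(1/168413))/8 = (3886/7011 + 32565/24059)/8 = (1/8)*(321806489/168677649) = 321806489/1349421192 ≈ 0.23848)
sqrt((291*(-135 + 305))/F(304) + w) = sqrt((291*(-135 + 305))/337 + 321806489/1349421192) = sqrt((291*170)*(1/337) + 321806489/1349421192) = sqrt(49470*(1/337) + 321806489/1349421192) = sqrt(49470/337 + 321806489/1349421192) = sqrt(66864315155033/454754941704) = sqrt(17237459036510723150338)/10827498612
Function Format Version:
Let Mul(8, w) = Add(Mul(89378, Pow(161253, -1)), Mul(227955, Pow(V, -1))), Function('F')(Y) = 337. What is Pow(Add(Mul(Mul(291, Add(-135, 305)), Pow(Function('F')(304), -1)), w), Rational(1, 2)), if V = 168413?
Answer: Mul(Rational(1, 10827498612), Pow(17237459036510723150338, Rational(1, 2))) ≈ 12.126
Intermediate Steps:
w = Rational(321806489, 1349421192) (w = Mul(Rational(1, 8), Add(Mul(89378, Pow(161253, -1)), Mul(227955, Pow(168413, -1)))) = Mul(Rational(1, 8), Add(Mul(89378, Rational(1, 161253)), Mul(227955, Rational(1, 168413)))) = Mul(Rational(1, 8), Add(Rational(3886, 7011), Rational(32565, 24059))) = Mul(Rational(1, 8), Rational(321806489, 168677649)) = Rational(321806489, 1349421192) ≈ 0.23848)
Pow(Add(Mul(Mul(291, Add(-135, 305)), Pow(Function('F')(304), -1)), w), Rational(1, 2)) = Pow(Add(Mul(Mul(291, Add(-135, 305)), Pow(337, -1)), Rational(321806489, 1349421192)), Rational(1, 2)) = Pow(Add(Mul(Mul(291, 170), Rational(1, 337)), Rational(321806489, 1349421192)), Rational(1, 2)) = Pow(Add(Mul(49470, Rational(1, 337)), Rational(321806489, 1349421192)), Rational(1, 2)) = Pow(Add(Rational(49470, 337), Rational(321806489, 1349421192)), Rational(1, 2)) = Pow(Rational(66864315155033, 454754941704), Rational(1, 2)) = Mul(Rational(1, 10827498612), Pow(17237459036510723150338, Rational(1, 2)))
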